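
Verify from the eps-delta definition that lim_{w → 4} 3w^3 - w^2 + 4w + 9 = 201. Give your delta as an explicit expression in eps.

Suppose eps > 0. We want delta > 0 such that 0 < |w − 4| < delta implies |(3w^3 - w^2 + 4w + 9) − 201| < eps.
(3w^3 - w^2 + 4w + 9) − 201 = 3w^3 - w^2 + 4w - 192 = (w − 4)(3w^2 + 11w + 48).
So |(3w^3 - w^2 + 4w + 9) − 201| = |w − 4|·|3w^2 + 11w + 48|.
Require delta ≤ 2. Then |w − 4| < 2 gives |w| < 6, and by the triangle inequality |3w^2 + 11w + 48| ≤ 3·6^2 + 11·6 + 48 = 222.
Hence |(3w^3 - w^2 + 4w + 9) − 201| ≤ 222|w − 4| < eps provided |w − 4| < eps/222.
Choosing delta = min(2, eps/222) ensures both conditions, hence |(3w^3 - w^2 + 4w + 9) − 201| < eps.

delta = min(2, eps/222)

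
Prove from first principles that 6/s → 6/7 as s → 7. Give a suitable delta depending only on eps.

delta = min(7/2, (49/12)eps)

Let eps > 0. We seek delta > 0 such that 0 < |s − 7| < delta implies |6/s − (6/7)| < eps.
|6/s − (6/7)| = 6·|7 − s|/(7·|s|) = 6|s − 7|/(7|s|).
Require delta ≤ 7/2 so that |s| > 7 − 7/2 = 7/2, hence 7|s| > 49/2.
Then |6/s − (6/7)| < 6|s − 7|/(49/2), which is < eps when |s − 7| < (49/12)eps.
Take delta = min(7/2, (49/12)eps). Then 0 < |s − 7| < delta gives both |s − 7| < 7/2 and |s − 7| < (49/12)eps, so |6/s − (6/7)| < eps.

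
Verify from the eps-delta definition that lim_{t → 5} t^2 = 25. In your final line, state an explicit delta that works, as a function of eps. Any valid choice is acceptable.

Suppose eps > 0. We seek delta > 0 with 0 < |t − 5| < delta ⇒ |t^2 − 25| < eps.
Factor: t^2 − 25 = (t − 5)(t + 5), so |t^2 − 25| = |t − 5|·|t + 5|.
Impose delta ≤ 2 so that |t| < 7; then |t + 5| ≤ 12.
Hence |t^2 − 25| ≤ 12|t − 5|, which is < eps once |t − 5| < eps/12.
Take delta = min(2, eps/12). If 0 < |t − 5| < delta then both bounds hold and |t^2 − 25| ≤ 12|t − 5| < 12·(eps/12) = eps.

delta = min(2, eps/12)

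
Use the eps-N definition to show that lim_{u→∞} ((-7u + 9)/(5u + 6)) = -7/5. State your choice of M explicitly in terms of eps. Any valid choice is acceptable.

M = (87/25)/eps

Fix eps > 0. We seek M > 0 such that u > M implies |(-7u + 9)/(5u + 6) + 7/5| < eps.
(-7u + 9)/(5u + 6) + 7/5 = (5(-7u + 9) − (-7)(5u + 6)) / (5(5u + 6)) = 87/(5(5u + 6)).
For u > 0 we have 5u + 6 > 5u, so |(-7u + 9)/(5u + 6) + 7/5| = 87/(5(5u + 6)) < 87/(5·5u) = (87/25)/u.
Thus |(-7u + 9)/(5u + 6) + 7/5| < eps whenever u > (87/25)/eps.
Take M = (87/25)/eps. If u > M then |(-7u + 9)/(5u + 6) + 7/5| < (87/25)/u < eps.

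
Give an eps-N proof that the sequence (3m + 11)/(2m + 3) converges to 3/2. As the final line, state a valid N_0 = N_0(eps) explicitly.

N_0 = (13/4)/eps

Let eps > 0. For m ≥ 1, |(3m + 11)/(2m + 3) − (3/2)| = |13|/(2(2m + 3)) = 13/(2(2m + 3)).
Since 2m + 3 ≥ 2m for m ≥ 1, this is ≤ 13/(2·2m) = (13/4)/m.
So |(3m + 11)/(2m + 3) − (3/2)| < eps whenever m > (13/4)/eps.
Take N_0 = (13/4)/eps. If m > N_0 then |(3m + 11)/(2m + 3) − (3/2)| ≤ (13/4)/m < eps.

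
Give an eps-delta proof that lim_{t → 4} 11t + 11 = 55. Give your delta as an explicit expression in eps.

Fix eps > 0. We need delta > 0 so that 0 < |t − 4| < delta implies |(11t + 11) − 55| < eps.
|(11t + 11) − 55| = |11t - 44| = 11|t − 4|.
So 11|t − 4| < eps exactly when |t − 4| < eps/11.
Take delta = eps/11. If 0 < |t − 4| < delta then |(11t + 11) − 55| = 11|t − 4| < 11·(eps/11) = eps.

delta = eps/11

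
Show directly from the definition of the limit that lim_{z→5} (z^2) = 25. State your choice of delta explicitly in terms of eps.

delta = min(1, eps/11)

Suppose eps > 0. We seek delta > 0 with 0 < |z − 5| < delta ⇒ |z^2 − 25| < eps.
Factor: z^2 − 25 = (z − 5)(z + 5), so |z^2 − 25| = |z − 5|·|z + 5|.
Restrict delta ≤ 1. Then |z − 5| < 1 gives |z| < 6, so by the triangle inequality |z + 5| ≤ 6 + 5 = 11.
Hence |z^2 − 25| ≤ 11|z − 5|, which is < eps once |z − 5| < eps/11.
Take delta = min(1, eps/11). If 0 < |z − 5| < delta then both bounds hold and |z^2 − 25| ≤ 11|z − 5| < 11·(eps/11) = eps.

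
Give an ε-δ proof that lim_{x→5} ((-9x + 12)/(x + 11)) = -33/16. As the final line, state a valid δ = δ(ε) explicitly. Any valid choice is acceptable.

Fix ε > 0. We want δ > 0 with 0 < |x − 5| < δ ⇒ |(-9x + 12)/(x + 11) + 33/16| < ε.
Combining over a common denominator, (-9x + 12)/(x + 11) + 33/16 = [(-9x + 12)·16 − (-33)·(x + 11)] / [16·(x + 11)] = -111(x − 5) / (16(x + 11)).
So |(-9x + 12)/(x + 11) + 33/16| = 111|x − 5| / (16·|x + 11|).
Require δ ≤ 8, so |x + 11| ≥ |16| − |x − 5| > 16 − 8 = 8.
Hence |(-9x + 12)/(x + 11) + 33/16| < 111|x − 5|/(16·8) = (111/128)|x − 5|, which is < ε once |x − 5| < (128/111)ε.
Take δ = min(8, (128/111)ε). Then 0 < |x − 5| < δ forces both bounds, so |(-9x + 12)/(x + 11) + 33/16| < ε.

δ = min(8, (128/111)ε)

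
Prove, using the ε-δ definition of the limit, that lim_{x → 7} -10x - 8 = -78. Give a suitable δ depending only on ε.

δ = ε/10

Let ε > 0. We need δ > 0 so that 0 < |x − 7| < δ implies |(-10x - 8) + 78| < ε.
|(-10x - 8) + 78| = |-10x + 70| = 10|x − 7|.
Thus it suffices that |x − 7| < ε/10.
Take δ = ε/10. If 0 < |x − 7| < δ then |(-10x - 8) + 78| = 10|x − 7| < 10·(ε/10) = ε.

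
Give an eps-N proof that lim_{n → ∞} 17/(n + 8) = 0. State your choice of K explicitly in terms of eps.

Suppose eps > 0. For n ≥ 1, |17/(n + 8) − 0| = 17/(n + 8) ≤ 17/n.
We need 17/n < eps, i.e. n > 17/eps.
Take K = 17/eps. If n > K then |17/(n + 8)| ≤ 17/n < eps.

K = 17/eps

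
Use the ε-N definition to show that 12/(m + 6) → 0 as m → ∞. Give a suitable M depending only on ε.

M = 12/ε

Let ε > 0. For m ≥ 1, |12/(m + 6) − 0| = 12/(m + 6) ≤ 12/m.
We need 12/m < ε, i.e. m > 12/ε.
Take M = 12/ε. If m > M then |12/(m + 6)| ≤ 12/m < ε.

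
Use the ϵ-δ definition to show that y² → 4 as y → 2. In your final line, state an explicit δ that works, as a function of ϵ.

δ = min(1, ϵ/5)

Fix ϵ > 0. We seek δ > 0 with 0 < |y − 2| < δ ⇒ |y² − 4| < ϵ.
Factor: y² − 4 = (y − 2)(y + 2), so |y² − 4| = |y − 2|·|y + 2|.
Impose δ ≤ 1 so that |y| < 3; then |y + 2| ≤ 5.
Hence |y² − 4| ≤ 5|y − 2|, which is < ϵ once |y − 2| < ϵ/5.
Take δ = min(1, ϵ/5). If 0 < |y − 2| < δ then both bounds hold and |y² − 4| ≤ 5|y − 2| < 5·(ϵ/5) = ϵ.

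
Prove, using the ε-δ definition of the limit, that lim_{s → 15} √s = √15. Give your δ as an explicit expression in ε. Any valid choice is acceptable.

Let ε > 0. We want δ > 0 such that 0 < |s − 15| < δ implies |√s − √15| < ε.
Rationalise: √s − √15 = (s − 15)/(√s + √15), so |√s − √15| = |s − 15|/(√s + √15).
Restrict δ ≤ 15 so that |s − 15| < 15 forces s > 0, and then √s + √15 > √15.
Hence |√s − √15| < |s − 15|/√15, which is < ε once |s − 15| < √15·ε.
Take δ = min(15, √15·ε). If 0 < |s − 15| < δ then s > 0 and |√s − √15| < |s − 15|/√15 < ε.

δ = min(15, √15·ε)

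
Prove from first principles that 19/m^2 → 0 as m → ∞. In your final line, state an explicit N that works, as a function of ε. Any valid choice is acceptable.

Suppose ε > 0. For m ≥ 1, |19/m^2 − 0| = 19/m^2.
19/m^2 < ε ⇔ m^2 > 19/ε ⇔ m > (19/ε)^{1/2}.
Take N = (19/ε)^{1/2}. Then m > N implies 19/m^2 < ε.

N = (19/ε)^{1/2}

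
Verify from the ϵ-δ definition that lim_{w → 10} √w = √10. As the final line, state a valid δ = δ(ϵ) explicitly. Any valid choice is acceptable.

Suppose ϵ > 0. We want δ > 0 such that 0 < |w − 10| < δ implies |√w − √10| < ϵ.
Rationalise: √w − √10 = (w − 10)/(√w + √10), so |√w − √10| = |w − 10|/(√w + √10).
Restrict δ ≤ 10 so that |w − 10| < 10 forces w > 0, and then √w + √10 > √10.
Hence |√w − √10| < |w − 10|/√10, which is < ϵ once |w − 10| < √10·ϵ.
Take δ = min(10, √10·ϵ). If 0 < |w − 10| < δ then w > 0 and |√w − √10| < |w − 10|/√10 < ϵ.

δ = min(10, √10·ϵ)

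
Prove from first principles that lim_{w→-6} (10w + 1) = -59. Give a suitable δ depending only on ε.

δ = ε/10

Let ε > 0 be given. We need δ > 0 so that 0 < |w + 6| < δ implies |(10w + 1) + 59| < ε.
Since (10w + 1) + 59 = 10(w + 6), we have |(10w + 1) + 59| = 10|w + 6|.
So 10|w + 6| < ε exactly when |w + 6| < ε/10.
Choosing δ = ε/10 gives |(10w + 1) + 59| = 10|w + 6| < ε whenever |w + 6| < δ.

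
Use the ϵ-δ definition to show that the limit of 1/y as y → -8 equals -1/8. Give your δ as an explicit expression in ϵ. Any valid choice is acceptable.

Let ϵ > 0 be given. We seek δ > 0 such that 0 < |y + 8| < δ implies |1/y + 1/8| < ϵ.
|1/y + 1/8| = |-8 − y|/(8·|y|) = |y + 8|/(8|y|).
Restrict δ ≤ 4. Then |y + 8| < 4 gives |y| > 4, so 8|y| > 32.
Then |1/y + 1/8| < |y + 8|/32, which is < ϵ when |y + 8| < 32ϵ.
Take δ = min(4, 32ϵ). Then 0 < |y + 8| < δ gives both |y + 8| < 4 and |y + 8| < 32ϵ, so |1/y + 1/8| < ϵ.

δ = min(4, 32ϵ)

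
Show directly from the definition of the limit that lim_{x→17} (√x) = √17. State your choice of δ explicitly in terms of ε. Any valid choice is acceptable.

δ = min(17, √17·ε)

Fix ε > 0. We want δ > 0 such that 0 < |x − 17| < δ implies |√x − √17| < ε.
Multiplying by the conjugate, |√x − √17| = |x − 17|/(√x + √17).
Restrict δ ≤ 17 so that |x − 17| < 17 forces x > 0, and then √x + √17 > √17.
Hence |√x − √17| < |x − 17|/√17, which is < ε once |x − 17| < √17·ε.
Take δ = min(17, √17·ε). If 0 < |x − 17| < δ then x > 0 and |√x − √17| < |x − 17|/√17 < ε.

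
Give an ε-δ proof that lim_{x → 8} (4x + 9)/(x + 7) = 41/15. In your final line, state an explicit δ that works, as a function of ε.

δ = min(15/2, (225/38)ε)

Let ε > 0. We want δ > 0 with 0 < |x − 8| < δ ⇒ |(4x + 9)/(x + 7) − (41/15)| < ε.
Combining over a common denominator, (4x + 9)/(x + 7) − (41/15) = [(4x + 9)·15 − 41·(x + 7)] / [15·(x + 7)] = 19(x − 8) / (15(x + 7)).
So |(4x + 9)/(x + 7) − (41/15)| = 19|x − 8| / (15·|x + 7|).
Require δ ≤ 15/2, so |x + 7| ≥ |15| − |x − 8| > 15 − 15/2 = 15/2.
Hence |(4x + 9)/(x + 7) − (41/15)| < 19|x − 8|/(15·(15/2)) = (38/225)|x − 8|, which is < ε once |x − 8| < (225/38)ε.
Take δ = min(15/2, (225/38)ε). Then 0 < |x − 8| < δ forces both bounds, so |(4x + 9)/(x + 7) − (41/15)| < ε.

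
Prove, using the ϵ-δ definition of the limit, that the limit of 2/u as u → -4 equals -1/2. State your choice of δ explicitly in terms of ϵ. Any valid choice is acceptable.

Let ϵ > 0 be given. We seek δ > 0 such that 0 < |u + 4| < δ implies |2/u + 1/2| < ϵ.
|2/u + 1/2| = 2·|-4 − u|/(4·|u|) = 2|u + 4|/(4|u|).
Require δ ≤ 2 so that |u| > 4 − 2 = 2, hence 4|u| > 8.
Then |2/u + 1/2| < 2|u + 4|/8, which is < ϵ when |u + 4| < 4ϵ.
Take δ = min(2, 4ϵ). Then 0 < |u + 4| < δ gives both |u + 4| < 2 and |u + 4| < 4ϵ, so |2/u + 1/2| < ϵ.

δ = min(2, 4ϵ)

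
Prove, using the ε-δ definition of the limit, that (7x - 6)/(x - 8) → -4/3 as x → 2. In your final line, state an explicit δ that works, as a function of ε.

δ = min(3, (9/25)ε)

Let ε > 0. We want δ > 0 with 0 < |x − 2| < δ ⇒ |(7x - 6)/(x - 8) + 4/3| < ε.
Combining over a common denominator, (7x - 6)/(x - 8) + 4/3 = [(7x - 6)·(-6) − 8·(x - 8)] / [(-6)·(x - 8)] = -50(x − 2) / ((-6)(x - 8)).
So |(7x - 6)/(x - 8) + 4/3| = 50|x − 2| / (6·|x − 8|).
Require δ ≤ 3, so |x − 8| ≥ |-6| − |x − 2| > 6 − 3 = 3.
Hence |(7x - 6)/(x - 8) + 4/3| < 50|x − 2|/(6·3) = (25/9)|x − 2|, which is < ε once |x − 2| < (9/25)ε.
Take δ = min(3, (9/25)ε). Then 0 < |x − 2| < δ forces both bounds, so |(7x - 6)/(x - 8) + 4/3| < ε.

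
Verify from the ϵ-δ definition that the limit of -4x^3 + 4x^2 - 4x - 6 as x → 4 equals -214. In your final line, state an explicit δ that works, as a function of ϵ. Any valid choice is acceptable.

δ = min(1, ϵ/212)

Suppose ϵ > 0. We want δ > 0 such that 0 < |x − 4| < δ implies |(-4x^3 + 4x^2 - 4x - 6) + 214| < ϵ.
(-4x^3 + 4x^2 - 4x - 6) + 214 = -4x^3 + 4x^2 - 4x + 208 = (x − 4)(-4x^2 - 12x - 52).
So |(-4x^3 + 4x^2 - 4x - 6) + 214| = |x − 4|·|-4x^2 - 12x - 52|.
Assume first that |x − 4| < 1, so |x| < 5. Then |-4x^2 - 12x - 52| ≤ 4·5^2 + 12·5 + 52 = 212.
Hence |(-4x^3 + 4x^2 - 4x - 6) + 214| ≤ 212|x − 4| < ϵ provided |x − 4| < ϵ/212.
Take δ = min(1, ϵ/212). Then 0 < |x − 4| < δ gives both |x − 4| < 1 and |x − 4| < ϵ/212, so |(-4x^3 + 4x^2 - 4x - 6) + 214| < ϵ.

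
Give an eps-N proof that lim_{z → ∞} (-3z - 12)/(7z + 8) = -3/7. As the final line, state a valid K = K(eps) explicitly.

K = (60/49)/eps

Suppose eps > 0. We seek K > 0 such that z > K implies |(-3z - 12)/(7z + 8) + 3/7| < eps.
(-3z - 12)/(7z + 8) + 3/7 = (7(-3z - 12) − (-3)(7z + 8)) / (7(7z + 8)) = -60/(7(7z + 8)).
For z > 0 we have 7z + 8 > 7z, so |(-3z - 12)/(7z + 8) + 3/7| = 60/(7(7z + 8)) < 60/(7·7z) = (60/49)/z.
Thus |(-3z - 12)/(7z + 8) + 3/7| < eps whenever z > (60/49)/eps.
Take K = (60/49)/eps. If z > K then |(-3z - 12)/(7z + 8) + 3/7| < (60/49)/z < eps.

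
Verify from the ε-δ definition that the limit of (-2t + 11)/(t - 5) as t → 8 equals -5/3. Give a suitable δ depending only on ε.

Suppose ε > 0. We want δ > 0 with 0 < |t − 8| < δ ⇒ |(-2t + 11)/(t - 5) + 5/3| < ε.
Combining over a common denominator, (-2t + 11)/(t - 5) + 5/3 = [(-2t + 11)·3 − (-5)·(t - 5)] / [3·(t - 5)] = -1(t − 8) / (3(t - 5)).
So |(-2t + 11)/(t - 5) + 5/3| = |t − 8| / (3·|t − 5|).
Require δ ≤ 3/2, so |t − 5| ≥ |3| − |t − 8| > 3 − 3/2 = 3/2.
Hence |(-2t + 11)/(t - 5) + 5/3| < |t − 8|/(3·(3/2)) = (2/9)|t − 8|, which is < ε once |t − 8| < (9/2)ε.
Take δ = min(3/2, (9/2)ε). Then 0 < |t − 8| < δ forces both bounds, so |(-2t + 11)/(t - 5) + 5/3| < ε.

δ = min(3/2, (9/2)ε)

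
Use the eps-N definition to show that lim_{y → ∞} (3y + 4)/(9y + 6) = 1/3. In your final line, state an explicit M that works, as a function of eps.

M = (2/9)/eps

Suppose eps > 0. We seek M > 0 such that y > M implies |(3y + 4)/(9y + 6) − (1/3)| < eps.
(3y + 4)/(9y + 6) − (1/3) = (9(3y + 4) − 3(9y + 6)) / (9(9y + 6)) = 18/(9(9y + 6)).
For y > 0 we have 9y + 6 > 9y, so |(3y + 4)/(9y + 6) − (1/3)| = 18/(9(9y + 6)) < 18/(9·9y) = (2/9)/y.
Thus |(3y + 4)/(9y + 6) − (1/3)| < eps whenever y > (2/9)/eps.
Take M = (2/9)/eps. If y > M then |(3y + 4)/(9y + 6) − (1/3)| < (2/9)/y < eps.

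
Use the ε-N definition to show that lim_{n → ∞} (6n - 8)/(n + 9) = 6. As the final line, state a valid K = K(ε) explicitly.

K = 62/ε

Let ε > 0. For n ≥ 1, |(6n - 8)/(n + 9) − 6| = |-62|/((n + 9)) = 62/((n + 9)).
Since n + 9 ≥ n for n ≥ 1, this is ≤ 62/(n) = 62/n.
So |(6n - 8)/(n + 9) − 6| < ε whenever n > 62/ε.
Take K = 62/ε. If n > K then |(6n - 8)/(n + 9) − 6| ≤ 62/n < ε.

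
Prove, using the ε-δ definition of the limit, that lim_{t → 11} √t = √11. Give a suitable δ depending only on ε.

Let ε > 0. We want δ > 0 such that 0 < |t − 11| < δ implies |√t − √11| < ε.
Multiplying by the conjugate, |√t − √11| = |t − 11|/(√t + √11).
Restrict δ ≤ 11 so that |t − 11| < 11 forces t > 0, and then √t + √11 > √11.
Hence |√t − √11| < |t − 11|/√11, which is < ε once |t − 11| < √11·ε.
Take δ = min(11, √11·ε). If 0 < |t − 11| < δ then t > 0 and |√t − √11| < |t − 11|/√11 < ε.

δ = min(11, √11·ε)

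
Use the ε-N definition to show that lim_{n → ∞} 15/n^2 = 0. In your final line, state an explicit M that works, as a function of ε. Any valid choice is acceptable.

Let ε > 0. For n ≥ 1, |15/n^2 − 0| = 15/n^2.
15/n^2 < ε ⇔ n^2 > 15/ε ⇔ n > (15/ε)^{1/2}.
Take M = (15/ε)^{1/2}. Then n > M implies 15/n^2 < ε.

M = (15/ε)^{1/2}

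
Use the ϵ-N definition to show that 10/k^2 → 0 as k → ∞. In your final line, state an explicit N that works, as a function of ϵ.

N = (10/ϵ)^{1/2}

Let ϵ > 0. For k ≥ 1, |10/k^2 − 0| = 10/k^2.
10/k^2 < ϵ ⇔ k^2 > 10/ϵ ⇔ k > (10/ϵ)^{1/2}.
Take N = (10/ϵ)^{1/2}. Then k > N implies 10/k^2 < ϵ.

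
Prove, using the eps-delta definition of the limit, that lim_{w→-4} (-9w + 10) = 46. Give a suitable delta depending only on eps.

Suppose eps > 0. We need delta > 0 so that 0 < |w + 4| < delta implies |(-9w + 10) − 46| < eps.
|(-9w + 10) − 46| = |-9w - 36| = 9|w + 4|.
So 9|w + 4| < eps exactly when |w + 4| < eps/9.
Choosing delta = eps/9 gives |(-9w + 10) − 46| = 9|w + 4| < eps whenever |w + 4| < delta.

delta = eps/9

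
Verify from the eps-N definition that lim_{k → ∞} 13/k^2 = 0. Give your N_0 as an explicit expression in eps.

N_0 = (13/eps)^{1/2}

Fix eps > 0. For k ≥ 1, |13/k^2 − 0| = 13/k^2.
13/k^2 < eps ⇔ k^2 > 13/eps ⇔ k > (13/eps)^{1/2}.
Take N_0 = (13/eps)^{1/2}. Then k > N_0 implies 13/k^2 < eps.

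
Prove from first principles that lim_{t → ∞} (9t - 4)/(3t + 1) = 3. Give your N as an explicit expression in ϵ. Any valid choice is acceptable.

Suppose ϵ > 0. We seek N > 0 such that t > N implies |(9t - 4)/(3t + 1) − 3| < ϵ.
(9t - 4)/(3t + 1) − 3 = (3(9t - 4) − 9(3t + 1)) / (3(3t + 1)) = -21/(3(3t + 1)).
For t > 0 we have 3t + 1 > 3t, so |(9t - 4)/(3t + 1) − 3| = 21/(3(3t + 1)) < 21/(3·3t) = (7/3)/t.
Thus |(9t - 4)/(3t + 1) − 3| < ϵ whenever t > (7/3)/ϵ.
Take N = (7/3)/ϵ. If t > N then |(9t - 4)/(3t + 1) − 3| < (7/3)/t < ϵ.

N = (7/3)/ϵ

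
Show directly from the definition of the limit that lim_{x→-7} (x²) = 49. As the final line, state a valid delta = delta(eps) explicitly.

delta = min(2, eps/16)

Fix eps > 0. We seek delta > 0 with 0 < |x + 7| < delta ⇒ |x² − 49| < eps.
Factor: x² − 49 = (x + 7)(x - 7), so |x² − 49| = |x + 7|·|x - 7|.
Restrict delta ≤ 2. Then |x + 7| < 2 gives |x| < 9, so by the triangle inequality |x - 7| ≤ 9 + 7 = 16.
Hence |x² − 49| ≤ 16|x + 7|, which is < eps once |x + 7| < eps/16.
Take delta = min(2, eps/16). If 0 < |x + 7| < delta then both bounds hold and |x² − 49| ≤ 16|x + 7| < 16·(eps/16) = eps.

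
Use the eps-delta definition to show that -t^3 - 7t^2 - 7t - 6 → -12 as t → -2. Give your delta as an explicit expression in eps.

Suppose eps > 0. We want delta > 0 such that 0 < |t + 2| < delta implies |(-t^3 - 7t^2 - 7t - 6) + 12| < eps.
(-t^3 - 7t^2 - 7t - 6) + 12 = -t^3 - 7t^2 - 7t + 6 = (t + 2)(-t^2 - 5t + 3).
So |(-t^3 - 7t^2 - 7t - 6) + 12| = |t + 2|·|-t^2 - 5t + 3|.
Assume first that |t + 2| < 1, so |t| < 3. Then |-t^2 - 5t + 3| ≤ 3^2 + 5·3 + 3 = 27.
Hence |(-t^3 - 7t^2 - 7t - 6) + 12| ≤ 27|t + 2| < eps provided |t + 2| < eps/27.
Choosing delta = min(1, eps/27) ensures both conditions, hence |(-t^3 - 7t^2 - 7t - 6) + 12| < eps.

delta = min(1, eps/27)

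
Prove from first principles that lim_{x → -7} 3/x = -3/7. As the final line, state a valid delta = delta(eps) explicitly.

Fix eps > 0. We seek delta > 0 such that 0 < |x + 7| < delta implies |3/x + 3/7| < eps.
|3/x + 3/7| = 3·|-7 − x|/(7·|x|) = 3|x + 7|/(7|x|).
Require delta ≤ 7/2 so that |x| > 7 − 7/2 = 7/2, hence 7|x| > 49/2.
Then |3/x + 3/7| < 3|x + 7|/(49/2), which is < eps when |x + 7| < (49/6)eps.
Take delta = min(7/2, (49/6)eps). Then 0 < |x + 7| < delta gives both |x + 7| < 7/2 and |x + 7| < (49/6)eps, so |3/x + 3/7| < eps.

delta = min(7/2, (49/6)eps)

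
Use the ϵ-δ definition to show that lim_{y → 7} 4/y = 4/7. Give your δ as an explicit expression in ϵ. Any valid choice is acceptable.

Suppose ϵ > 0. We seek δ > 0 such that 0 < |y − 7| < δ implies |4/y − (4/7)| < ϵ.
|4/y − (4/7)| = 4·|7 − y|/(7·|y|) = 4|y − 7|/(7|y|).
Require δ ≤ 7/2 so that |y| > 7 − 7/2 = 7/2, hence 7|y| > 49/2.
Then |4/y − (4/7)| < 4|y − 7|/(49/2), which is < ϵ when |y − 7| < (49/8)ϵ.
Take δ = min(7/2, (49/8)ϵ). Then 0 < |y − 7| < δ gives both |y − 7| < 7/2 and |y − 7| < (49/8)ϵ, so |4/y − (4/7)| < ϵ.

δ = min(7/2, (49/8)ϵ)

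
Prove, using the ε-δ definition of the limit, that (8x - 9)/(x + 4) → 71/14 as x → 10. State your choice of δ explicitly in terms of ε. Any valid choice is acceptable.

Let ε > 0 be given. We want δ > 0 with 0 < |x − 10| < δ ⇒ |(8x - 9)/(x + 4) − (71/14)| < ε.
Combining over a common denominator, (8x - 9)/(x + 4) − (71/14) = [(8x - 9)·14 − 71·(x + 4)] / [14·(x + 4)] = 41(x − 10) / (14(x + 4)).
So |(8x - 9)/(x + 4) − (71/14)| = 41|x − 10| / (14·|x + 4|).
Require δ ≤ 7, so |x + 4| ≥ |14| − |x − 10| > 14 − 7 = 7.
Hence |(8x - 9)/(x + 4) − (71/14)| < 41|x − 10|/(14·7) = (41/98)|x − 10|, which is < ε once |x − 10| < (98/41)ε.
Take δ = min(7, (98/41)ε). Then 0 < |x − 10| < δ forces both bounds, so |(8x - 9)/(x + 4) − (71/14)| < ε.

δ = min(7, (98/41)ε)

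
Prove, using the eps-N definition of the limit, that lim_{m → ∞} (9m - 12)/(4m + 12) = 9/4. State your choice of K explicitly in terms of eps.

Suppose eps > 0. For m ≥ 1, |(9m - 12)/(4m + 12) − (9/4)| = |-156|/(4(4m + 12)) = 156/(4(4m + 12)).
Since 4m + 12 ≥ 4m for m ≥ 1, this is ≤ 156/(4·4m) = (39/4)/m.
So |(9m - 12)/(4m + 12) − (9/4)| < eps whenever m > (39/4)/eps.
Take K = (39/4)/eps. If m > K then |(9m - 12)/(4m + 12) − (9/4)| ≤ (39/4)/m < eps.

K = (39/4)/eps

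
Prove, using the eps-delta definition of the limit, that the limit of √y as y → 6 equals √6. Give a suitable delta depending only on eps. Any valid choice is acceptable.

delta = min(6, √6·eps)

Suppose eps > 0. We want delta > 0 such that 0 < |y − 6| < delta implies |√y − √6| < eps.
Multiplying by the conjugate, |√y − √6| = |y − 6|/(√y + √6).
Restrict delta ≤ 6 so that |y − 6| < 6 forces y > 0, and then √y + √6 > √6.
Hence |√y − √6| < |y − 6|/√6, which is < eps once |y − 6| < √6·eps.
Take delta = min(6, √6·eps). If 0 < |y − 6| < delta then y > 0 and |√y − √6| < |y − 6|/√6 < eps.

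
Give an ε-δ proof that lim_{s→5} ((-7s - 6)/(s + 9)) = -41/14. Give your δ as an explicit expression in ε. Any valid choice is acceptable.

Let ε > 0. We want δ > 0 with 0 < |s − 5| < δ ⇒ |(-7s - 6)/(s + 9) + 41/14| < ε.
Combining over a common denominator, (-7s - 6)/(s + 9) + 41/14 = [(-7s - 6)·14 − (-41)·(s + 9)] / [14·(s + 9)] = -57(s − 5) / (14(s + 9)).
So |(-7s - 6)/(s + 9) + 41/14| = 57|s − 5| / (14·|s + 9|).
Require δ ≤ 7, so |s + 9| ≥ |14| − |s − 5| > 14 − 7 = 7.
Hence |(-7s - 6)/(s + 9) + 41/14| < 57|s − 5|/(14·7) = (57/98)|s − 5|, which is < ε once |s − 5| < (98/57)ε.
Take δ = min(7, (98/57)ε). Then 0 < |s − 5| < δ forces both bounds, so |(-7s - 6)/(s + 9) + 41/14| < ε.

δ = min(7, (98/57)ε)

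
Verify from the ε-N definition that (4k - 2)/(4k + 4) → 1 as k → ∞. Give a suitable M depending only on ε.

Suppose ε > 0. For k ≥ 1, |(4k - 2)/(4k + 4) − 1| = |-24|/(4(4k + 4)) = 24/(4(4k + 4)).
Since 4k + 4 ≥ 4k for k ≥ 1, this is ≤ 24/(4·4k) = (3/2)/k.
So |(4k - 2)/(4k + 4) − 1| < ε whenever k > (3/2)/ε.
Take M = (3/2)/ε. If k > M then |(4k - 2)/(4k + 4) − 1| ≤ (3/2)/k < ε.

M = (3/2)/ε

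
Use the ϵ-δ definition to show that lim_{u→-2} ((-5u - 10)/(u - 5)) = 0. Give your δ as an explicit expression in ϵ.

δ = min(7/2, (7/10)ϵ)

Let ϵ > 0 be given. We want δ > 0 with 0 < |u + 2| < δ ⇒ |(-5u - 10)/(u - 5) − 0| < ϵ.
Combining over a common denominator, (-5u - 10)/(u - 5) − 0 = [(-5u - 10)·(-7) − 0·(u - 5)] / [(-7)·(u - 5)] = 35(u + 2) / ((-7)(u - 5)).
So |(-5u - 10)/(u - 5) − 0| = 35|u + 2| / (7·|u − 5|).
Require δ ≤ 7/2, so |u − 5| ≥ |-7| − |u + 2| > 7 − 7/2 = 7/2.
Hence |(-5u - 10)/(u - 5) − 0| < 35|u + 2|/(7·(7/2)) = (10/7)|u + 2|, which is < ϵ once |u + 2| < (7/10)ϵ.
Take δ = min(7/2, (7/10)ϵ). Then 0 < |u + 2| < δ forces both bounds, so |(-5u - 10)/(u - 5) − 0| < ϵ.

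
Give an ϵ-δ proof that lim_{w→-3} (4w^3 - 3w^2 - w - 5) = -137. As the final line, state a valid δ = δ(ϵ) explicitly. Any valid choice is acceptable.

δ = min(1, ϵ/168)

Suppose ϵ > 0. We want δ > 0 such that 0 < |w + 3| < δ implies |(4w^3 - 3w^2 - w - 5) + 137| < ϵ.
(4w^3 - 3w^2 - w - 5) + 137 = 4w^3 - 3w^2 - w + 132 = (w + 3)(4w^2 - 15w + 44).
So |(4w^3 - 3w^2 - w - 5) + 137| = |w + 3|·|4w^2 - 15w + 44|.
Assume first that |w + 3| < 1, so |w| < 4. Then |4w^2 - 15w + 44| ≤ 4·4^2 + 15·4 + 44 = 168.
Hence |(4w^3 - 3w^2 - w - 5) + 137| ≤ 168|w + 3| < ϵ provided |w + 3| < ϵ/168.
Choosing δ = min(1, ϵ/168) ensures both conditions, hence |(4w^3 - 3w^2 - w - 5) + 137| < ϵ.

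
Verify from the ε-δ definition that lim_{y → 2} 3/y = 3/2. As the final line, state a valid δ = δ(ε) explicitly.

Fix ε > 0. We seek δ > 0 such that 0 < |y − 2| < δ implies |3/y − (3/2)| < ε.
|3/y − (3/2)| = 3·|2 − y|/(2·|y|) = 3|y − 2|/(2|y|).
Require δ ≤ 1 so that |y| > 2 − 1 = 1, hence 2|y| > 2.
Then |3/y − (3/2)| < 3|y − 2|/2, which is < ε when |y − 2| < (2/3)ε.
Take δ = min(1, (2/3)ε). Then 0 < |y − 2| < δ gives both |y − 2| < 1 and |y − 2| < (2/3)ε, so |3/y − (3/2)| < ε.

δ = min(1, (2/3)ε)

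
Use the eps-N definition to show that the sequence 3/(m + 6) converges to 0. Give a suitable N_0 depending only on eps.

N_0 = 3/eps

Fix eps > 0. For m ≥ 1, |3/(m + 6) − 0| = 3/(m + 6) ≤ 3/m.
We need 3/m < eps, i.e. m > 3/eps.
Take N_0 = 3/eps. If m > N_0 then |3/(m + 6)| ≤ 3/m < eps.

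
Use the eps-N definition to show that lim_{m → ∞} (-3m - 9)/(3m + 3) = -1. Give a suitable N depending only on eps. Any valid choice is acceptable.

Fix eps > 0. For m ≥ 1, |(-3m - 9)/(3m + 3) + 1| = |-18|/(3(3m + 3)) = 18/(3(3m + 3)).
Since 3m + 3 ≥ 3m for m ≥ 1, this is ≤ 18/(3·3m) = 2/m.
So |(-3m - 9)/(3m + 3) + 1| < eps whenever m > 2/eps.
Take N = 2/eps. If m > N then |(-3m - 9)/(3m + 3) + 1| ≤ 2/m < eps.

N = 2/eps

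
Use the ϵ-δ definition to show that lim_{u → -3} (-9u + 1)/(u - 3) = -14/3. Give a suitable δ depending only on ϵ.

δ = min(3, (9/13)ϵ)

Suppose ϵ > 0. We want δ > 0 with 0 < |u + 3| < δ ⇒ |(-9u + 1)/(u - 3) + 14/3| < ϵ.
Combining over a common denominator, (-9u + 1)/(u - 3) + 14/3 = [(-9u + 1)·(-6) − 28·(u - 3)] / [(-6)·(u - 3)] = 26(u + 3) / ((-6)(u - 3)).
So |(-9u + 1)/(u - 3) + 14/3| = 26|u + 3| / (6·|u − 3|).
Require δ ≤ 3, so |u − 3| ≥ |-6| − |u + 3| > 6 − 3 = 3.
Hence |(-9u + 1)/(u - 3) + 14/3| < 26|u + 3|/(6·3) = (13/9)|u + 3|, which is < ϵ once |u + 3| < (9/13)ϵ.
Take δ = min(3, (9/13)ϵ). Then 0 < |u + 3| < δ forces both bounds, so |(-9u + 1)/(u - 3) + 14/3| < ϵ.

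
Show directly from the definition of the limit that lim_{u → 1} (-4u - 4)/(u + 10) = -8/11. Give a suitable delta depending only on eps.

Fix eps > 0. We want delta > 0 with 0 < |u − 1| < delta ⇒ |(-4u - 4)/(u + 10) + 8/11| < eps.
Combining over a common denominator, (-4u - 4)/(u + 10) + 8/11 = [(-4u - 4)·11 − (-8)·(u + 10)] / [11·(u + 10)] = -36(u − 1) / (11(u + 10)).
So |(-4u - 4)/(u + 10) + 8/11| = 36|u − 1| / (11·|u + 10|).
Restrict delta ≤ 11/2. Then |u − 1| < 11/2 gives |u + 10| = |(u − 1) + 11| ≥ 11 − 11/2 = 11/2.
Hence |(-4u - 4)/(u + 10) + 8/11| < 36|u − 1|/(11·(11/2)) = (72/121)|u − 1|, which is < eps once |u − 1| < (121/72)eps.
Take delta = min(11/2, (121/72)eps). Then 0 < |u − 1| < delta forces both bounds, so |(-4u - 4)/(u + 10) + 8/11| < eps.

delta = min(11/2, (121/72)eps)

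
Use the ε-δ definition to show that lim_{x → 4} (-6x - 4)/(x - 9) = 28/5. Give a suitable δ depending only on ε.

δ = min(5/2, (25/116)ε)

Let ε > 0 be given. We want δ > 0 with 0 < |x − 4| < δ ⇒ |(-6x - 4)/(x - 9) − (28/5)| < ε.
Combining over a common denominator, (-6x - 4)/(x - 9) − (28/5) = [(-6x - 4)·(-5) − (-28)·(x - 9)] / [(-5)·(x - 9)] = 58(x − 4) / ((-5)(x - 9)).
So |(-6x - 4)/(x - 9) − (28/5)| = 58|x − 4| / (5·|x − 9|).
Restrict δ ≤ 5/2. Then |x − 4| < 5/2 gives |x − 9| = |(x − 4) + (-5)| ≥ 5 − 5/2 = 5/2.
Hence |(-6x - 4)/(x - 9) − (28/5)| < 58|x − 4|/(5·(5/2)) = (116/25)|x − 4|, which is < ε once |x − 4| < (25/116)ε.
Take δ = min(5/2, (25/116)ε). Then 0 < |x − 4| < δ forces both bounds, so |(-6x - 4)/(x - 9) − (28/5)| < ε.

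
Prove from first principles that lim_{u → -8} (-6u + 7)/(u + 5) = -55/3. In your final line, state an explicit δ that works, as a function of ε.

δ = min(3/2, (9/74)ε)

Let ε > 0. We want δ > 0 with 0 < |u + 8| < δ ⇒ |(-6u + 7)/(u + 5) + 55/3| < ε.
Combining over a common denominator, (-6u + 7)/(u + 5) + 55/3 = [(-6u + 7)·(-3) − 55·(u + 5)] / [(-3)·(u + 5)] = -37(u + 8) / ((-3)(u + 5)).
So |(-6u + 7)/(u + 5) + 55/3| = 37|u + 8| / (3·|u + 5|).
Require δ ≤ 3/2, so |u + 5| ≥ |-3| − |u + 8| > 3 − 3/2 = 3/2.
Hence |(-6u + 7)/(u + 5) + 55/3| < 37|u + 8|/(3·(3/2)) = (74/9)|u + 8|, which is < ε once |u + 8| < (9/74)ε.
Take δ = min(3/2, (9/74)ε). Then 0 < |u + 8| < δ forces both bounds, so |(-6u + 7)/(u + 5) + 55/3| < ε.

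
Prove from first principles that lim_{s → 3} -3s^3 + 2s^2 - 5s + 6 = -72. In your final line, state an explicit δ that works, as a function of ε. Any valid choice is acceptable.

δ = min(1, ε/102)

Let ε > 0. We want δ > 0 such that 0 < |s − 3| < δ implies |(-3s^3 + 2s^2 - 5s + 6) + 72| < ε.
(-3s^3 + 2s^2 - 5s + 6) + 72 = -3s^3 + 2s^2 - 5s + 78 = (s − 3)(-3s^2 - 7s - 26).
So |(-3s^3 + 2s^2 - 5s + 6) + 72| = |s − 3|·|-3s^2 - 7s - 26|.
Require δ ≤ 1. Then |s − 3| < 1 gives |s| < 4, and by the triangle inequality |-3s^2 - 7s - 26| ≤ 3·4^2 + 7·4 + 26 = 102.
Hence |(-3s^3 + 2s^2 - 5s + 6) + 72| ≤ 102|s − 3| < ε provided |s − 3| < ε/102.
Choosing δ = min(1, ε/102) ensures both conditions, hence |(-3s^3 + 2s^2 - 5s + 6) + 72| < ε.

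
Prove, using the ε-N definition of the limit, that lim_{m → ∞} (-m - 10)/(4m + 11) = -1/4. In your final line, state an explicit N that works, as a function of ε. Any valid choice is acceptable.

Suppose ε > 0. For m ≥ 1, |(-m - 10)/(4m + 11) + 1/4| = |-29|/(4(4m + 11)) = 29/(4(4m + 11)).
Since 4m + 11 ≥ 4m for m ≥ 1, this is ≤ 29/(4·4m) = (29/16)/m.
So |(-m - 10)/(4m + 11) + 1/4| < ε whenever m > (29/16)/ε.
Take N = (29/16)/ε. If m > N then |(-m - 10)/(4m + 11) + 1/4| ≤ (29/16)/m < ε.

N = (29/16)/ε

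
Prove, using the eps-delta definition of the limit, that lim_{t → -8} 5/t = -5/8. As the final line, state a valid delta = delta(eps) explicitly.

delta = min(4, (32/5)eps)

Fix eps > 0. We seek delta > 0 such that 0 < |t + 8| < delta implies |5/t + 5/8| < eps.
|5/t + 5/8| = 5·|-8 − t|/(8·|t|) = 5|t + 8|/(8|t|).
Require delta ≤ 4 so that |t| > 8 − 4 = 4, hence 8|t| > 32.
Then |5/t + 5/8| < 5|t + 8|/32, which is < eps when |t + 8| < (32/5)eps.
Take delta = min(4, (32/5)eps). Then 0 < |t + 8| < delta gives both |t + 8| < 4 and |t + 8| < (32/5)eps, so |5/t + 5/8| < eps.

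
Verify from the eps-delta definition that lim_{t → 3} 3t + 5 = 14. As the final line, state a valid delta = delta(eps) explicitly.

Let eps > 0 be given. We need delta > 0 so that 0 < |t − 3| < delta implies |(3t + 5) − 14| < eps.
Since (3t + 5) − 14 = 3(t − 3), we have |(3t + 5) − 14| = 3|t − 3|.
Thus it suffices that |t − 3| < eps/3.
Choosing delta = eps/3 gives |(3t + 5) − 14| = 3|t − 3| < eps whenever |t − 3| < delta.

delta = eps/3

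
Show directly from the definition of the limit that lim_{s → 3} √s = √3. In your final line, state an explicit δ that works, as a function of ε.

Let ε > 0. We want δ > 0 such that 0 < |s − 3| < δ implies |√s − √3| < ε.
Multiplying by the conjugate, |√s − √3| = |s − 3|/(√s + √3).
Restrict δ ≤ 3 so that |s − 3| < 3 forces s > 0, and then √s + √3 > √3.
Hence |√s − √3| < |s − 3|/√3, which is < ε once |s − 3| < √3·ε.
Take δ = min(3, √3·ε). If 0 < |s − 3| < δ then s > 0 and |√s − √3| < |s − 3|/√3 < ε.

δ = min(3, √3·ε)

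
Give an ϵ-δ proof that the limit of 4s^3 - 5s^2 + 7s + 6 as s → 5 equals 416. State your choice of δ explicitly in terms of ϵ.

δ = min(1, ϵ/316)

Fix ϵ > 0. We want δ > 0 such that 0 < |s − 5| < δ implies |(4s^3 - 5s^2 + 7s + 6) − 416| < ϵ.
(4s^3 - 5s^2 + 7s + 6) − 416 = 4s^3 - 5s^2 + 7s - 410 = (s − 5)(4s^2 + 15s + 82).
So |(4s^3 - 5s^2 + 7s + 6) − 416| = |s − 5|·|4s^2 + 15s + 82|.
Require δ ≤ 1. Then |s − 5| < 1 gives |s| < 6, and by the triangle inequality |4s^2 + 15s + 82| ≤ 4·6^2 + 15·6 + 82 = 316.
Hence |(4s^3 - 5s^2 + 7s + 6) − 416| ≤ 316|s − 5| < ϵ provided |s − 5| < ϵ/316.
Take δ = min(1, ϵ/316). Then 0 < |s − 5| < δ gives both |s − 5| < 1 and |s − 5| < ϵ/316, so |(4s^3 - 5s^2 + 7s + 6) − 416| < ϵ.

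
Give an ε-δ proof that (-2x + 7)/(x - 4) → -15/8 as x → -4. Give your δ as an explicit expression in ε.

Let ε > 0. We want δ > 0 with 0 < |x + 4| < δ ⇒ |(-2x + 7)/(x - 4) + 15/8| < ε.
Combining over a common denominator, (-2x + 7)/(x - 4) + 15/8 = [(-2x + 7)·(-8) − 15·(x - 4)] / [(-8)·(x - 4)] = 1(x + 4) / ((-8)(x - 4)).
So |(-2x + 7)/(x - 4) + 15/8| = |x + 4| / (8·|x − 4|).
Require δ ≤ 4, so |x − 4| ≥ |-8| − |x + 4| > 8 − 4 = 4.
Hence |(-2x + 7)/(x - 4) + 15/8| < |x + 4|/(8·4) = (1/32)|x + 4|, which is < ε once |x + 4| < 32ε.
Take δ = min(4, 32ε). Then 0 < |x + 4| < δ forces both bounds, so |(-2x + 7)/(x - 4) + 15/8| < ε.

δ = min(4, 32ε)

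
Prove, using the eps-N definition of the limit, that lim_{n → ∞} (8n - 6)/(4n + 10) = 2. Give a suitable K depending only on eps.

Let eps > 0 be given. For n ≥ 1, |(8n - 6)/(4n + 10) − 2| = |-104|/(4(4n + 10)) = 104/(4(4n + 10)).
Since 4n + 10 ≥ 4n for n ≥ 1, this is ≤ 104/(4·4n) = (13/2)/n.
So |(8n - 6)/(4n + 10) − 2| < eps whenever n > (13/2)/eps.
Take K = (13/2)/eps. If n > K then |(8n - 6)/(4n + 10) − 2| ≤ (13/2)/n < eps.

K = (13/2)/eps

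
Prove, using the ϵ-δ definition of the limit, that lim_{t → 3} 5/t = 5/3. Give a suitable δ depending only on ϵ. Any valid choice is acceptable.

δ = min(3/2, (9/10)ϵ)

Let ϵ > 0. We seek δ > 0 such that 0 < |t − 3| < δ implies |5/t − (5/3)| < ϵ.
|5/t − (5/3)| = 5·|3 − t|/(3·|t|) = 5|t − 3|/(3|t|).
Require δ ≤ 3/2 so that |t| > 3 − 3/2 = 3/2, hence 3|t| > 9/2.
Then |5/t − (5/3)| < 5|t − 3|/(9/2), which is < ϵ when |t − 3| < (9/10)ϵ.
Take δ = min(3/2, (9/10)ϵ). Then 0 < |t − 3| < δ gives both |t − 3| < 3/2 and |t − 3| < (9/10)ϵ, so |5/t − (5/3)| < ϵ.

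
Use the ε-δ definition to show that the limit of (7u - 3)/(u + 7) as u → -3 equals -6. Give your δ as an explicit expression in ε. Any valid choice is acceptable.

δ = min(2, (2/13)ε)

Suppose ε > 0. We want δ > 0 with 0 < |u + 3| < δ ⇒ |(7u - 3)/(u + 7) + 6| < ε.
Combining over a common denominator, (7u - 3)/(u + 7) + 6 = [(7u - 3)·4 − (-24)·(u + 7)] / [4·(u + 7)] = 52(u + 3) / (4(u + 7)).
So |(7u - 3)/(u + 7) + 6| = 52|u + 3| / (4·|u + 7|).
Restrict δ ≤ 2. Then |u + 3| < 2 gives |u + 7| = |(u + 3) + 4| ≥ 4 − 2 = 2.
Hence |(7u - 3)/(u + 7) + 6| < 52|u + 3|/(4·2) = (13/2)|u + 3|, which is < ε once |u + 3| < (2/13)ε.
Take δ = min(2, (2/13)ε). Then 0 < |u + 3| < δ forces both bounds, so |(7u - 3)/(u + 7) + 6| < ε.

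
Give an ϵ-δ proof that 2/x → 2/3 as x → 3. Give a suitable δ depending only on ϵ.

δ = min(3/2, (9/4)ϵ)

Let ϵ > 0 be given. We seek δ > 0 such that 0 < |x − 3| < δ implies |2/x − (2/3)| < ϵ.
|2/x − (2/3)| = 2·|3 − x|/(3·|x|) = 2|x − 3|/(3|x|).
Restrict δ ≤ 3/2. Then |x − 3| < 3/2 gives |x| > 3/2, so 3|x| > 9/2.
Then |2/x − (2/3)| < 2|x − 3|/(9/2), which is < ϵ when |x − 3| < (9/4)ϵ.
Take δ = min(3/2, (9/4)ϵ). Then 0 < |x − 3| < δ gives both |x − 3| < 3/2 and |x − 3| < (9/4)ϵ, so |2/x − (2/3)| < ϵ.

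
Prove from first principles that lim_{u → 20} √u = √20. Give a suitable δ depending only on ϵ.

δ = min(20, √20·ϵ)

Let ϵ > 0. We want δ > 0 such that 0 < |u − 20| < δ implies |√u − √20| < ϵ.
Rationalise: √u − √20 = (u − 20)/(√u + √20), so |√u − √20| = |u − 20|/(√u + √20).
Restrict δ ≤ 20 so that |u − 20| < 20 forces u > 0, and then √u + √20 > √20.
Hence |√u − √20| < |u − 20|/√20, which is < ϵ once |u − 20| < √20·ϵ.
Take δ = min(20, √20·ϵ). If 0 < |u − 20| < δ then u > 0 and |√u − √20| < |u − 20|/√20 < ϵ.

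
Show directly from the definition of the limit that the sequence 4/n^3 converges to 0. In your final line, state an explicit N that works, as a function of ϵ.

N = (4/ϵ)^{1/3}

Suppose ϵ > 0. For n ≥ 1, |4/n^3 − 0| = 4/n^3.
4/n^3 < ϵ ⇔ n^3 > 4/ϵ ⇔ n > (4/ϵ)^{1/3}.
Take N = (4/ϵ)^{1/3}. Then n > N implies 4/n^3 < ϵ.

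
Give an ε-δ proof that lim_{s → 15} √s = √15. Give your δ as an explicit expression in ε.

Let ε > 0 be given. We want δ > 0 such that 0 < |s − 15| < δ implies |√s − √15| < ε.
Rationalise: √s − √15 = (s − 15)/(√s + √15), so |√s − √15| = |s − 15|/(√s + √15).
Restrict δ ≤ 15 so that |s − 15| < 15 forces s > 0, and then √s + √15 > √15.
Hence |√s − √15| < |s − 15|/√15, which is < ε once |s − 15| < √15·ε.
Take δ = min(15, √15·ε). If 0 < |s − 15| < δ then s > 0 and |√s − √15| < |s − 15|/√15 < ε.

δ = min(15, √15·ε)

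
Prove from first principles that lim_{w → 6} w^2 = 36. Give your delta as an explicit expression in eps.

delta = min(1, eps/13)

Let eps > 0. We seek delta > 0 with 0 < |w − 6| < delta ⇒ |w^2 − 36| < eps.
Factor: w^2 − 36 = (w − 6)(w + 6), so |w^2 − 36| = |w − 6|·|w + 6|.
Restrict delta ≤ 1. Then |w − 6| < 1 gives |w| < 7, so by the triangle inequality |w + 6| ≤ 7 + 6 = 13.
Hence |w^2 − 36| ≤ 13|w − 6|, which is < eps once |w − 6| < eps/13.
Take delta = min(1, eps/13). If 0 < |w − 6| < delta then both bounds hold and |w^2 − 36| ≤ 13|w − 6| < 13·(eps/13) = eps.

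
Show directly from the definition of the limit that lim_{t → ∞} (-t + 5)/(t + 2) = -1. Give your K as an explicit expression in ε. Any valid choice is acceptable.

Suppose ε > 0. We seek K > 0 such that t > K implies |(-t + 5)/(t + 2) + 1| < ε.
(-t + 5)/(t + 2) + 1 = ((-t + 5) − (-1)(t + 2)) / ((t + 2)) = 7/((t + 2)).
For t > 0 we have t + 2 > t, so |(-t + 5)/(t + 2) + 1| = 7/((t + 2)) < 7/(t) = 7/t.
Thus |(-t + 5)/(t + 2) + 1| < ε whenever t > 7/ε.
Take K = 7/ε. If t > K then |(-t + 5)/(t + 2) + 1| < 7/t < ε.

K = 7/ε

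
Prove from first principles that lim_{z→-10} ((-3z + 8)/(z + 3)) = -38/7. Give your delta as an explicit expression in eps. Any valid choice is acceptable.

Let eps > 0. We want delta > 0 with 0 < |z + 10| < delta ⇒ |(-3z + 8)/(z + 3) + 38/7| < eps.
Combining over a common denominator, (-3z + 8)/(z + 3) + 38/7 = [(-3z + 8)·(-7) − 38·(z + 3)] / [(-7)·(z + 3)] = -17(z + 10) / ((-7)(z + 3)).
So |(-3z + 8)/(z + 3) + 38/7| = 17|z + 10| / (7·|z + 3|).
Restrict delta ≤ 7/2. Then |z + 10| < 7/2 gives |z + 3| = |(z + 10) + (-7)| ≥ 7 − 7/2 = 7/2.
Hence |(-3z + 8)/(z + 3) + 38/7| < 17|z + 10|/(7·(7/2)) = (34/49)|z + 10|, which is < eps once |z + 10| < (49/34)eps.
Take delta = min(7/2, (49/34)eps). Then 0 < |z + 10| < delta forces both bounds, so |(-3z + 8)/(z + 3) + 38/7| < eps.

delta = min(7/2, (49/34)eps)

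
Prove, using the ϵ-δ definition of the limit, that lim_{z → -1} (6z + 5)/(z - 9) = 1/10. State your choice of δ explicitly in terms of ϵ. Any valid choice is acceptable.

Let ϵ > 0. We want δ > 0 with 0 < |z + 1| < δ ⇒ |(6z + 5)/(z - 9) − (1/10)| < ϵ.
Combining over a common denominator, (6z + 5)/(z - 9) − (1/10) = [(6z + 5)·(-10) − (-1)·(z - 9)] / [(-10)·(z - 9)] = -59(z + 1) / ((-10)(z - 9)).
So |(6z + 5)/(z - 9) − (1/10)| = 59|z + 1| / (10·|z − 9|).
Restrict δ ≤ 5. Then |z + 1| < 5 gives |z − 9| = |(z + 1) + (-10)| ≥ 10 − 5 = 5.
Hence |(6z + 5)/(z - 9) − (1/10)| < 59|z + 1|/(10·5) = (59/50)|z + 1|, which is < ϵ once |z + 1| < (50/59)ϵ.
Take δ = min(5, (50/59)ϵ). Then 0 < |z + 1| < δ forces both bounds, so |(6z + 5)/(z - 9) − (1/10)| < ϵ.

δ = min(5, (50/59)ϵ)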